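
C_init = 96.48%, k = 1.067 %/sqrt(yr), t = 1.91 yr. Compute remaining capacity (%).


Step 1: sqrt(1.91 yr) = 1.382
Step 2: drop = 1.067 * 1.382 = 1.4746
Step 3: C_final = 96.48 - 1.4746 = 95.01%

95.01%


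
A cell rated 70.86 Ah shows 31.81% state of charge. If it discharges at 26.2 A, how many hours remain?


Step 1: remaining = SOC/100 * C_total = 31.81/100 * 70.86 = 22.541 Ah
Step 2: t = remaining / I = 22.541 / 26.2 = 0.8603 hr

0.8603 hr


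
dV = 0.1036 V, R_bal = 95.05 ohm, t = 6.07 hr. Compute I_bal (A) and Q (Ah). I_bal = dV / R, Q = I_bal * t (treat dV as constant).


First, Ohm's law: I_bal = 0.1036 V / 95.05 ohm = 0.00109 A
Then Q = I * t = 0.00109 A * 6.07 hr = 0.006616 Ah

I=0.00109 A, Q=0.006616 Ah


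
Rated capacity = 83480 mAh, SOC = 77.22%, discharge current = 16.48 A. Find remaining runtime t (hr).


Convert: C_total = 83480 mAh = 83.48 Ah
Step 1: remaining = SOC/100 * C_total = 77.22/100 * 83.48 = 64.463 Ah
Step 2: t = remaining / I = 64.463 / 16.48 = 3.912 hr

3.912 hr


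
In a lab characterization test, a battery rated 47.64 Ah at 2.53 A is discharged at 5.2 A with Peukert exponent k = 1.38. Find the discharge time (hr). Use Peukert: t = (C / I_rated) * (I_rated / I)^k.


t_rated = C / I_rated = 47.64 / 2.53 = 18.83 hr
(I_rated/I)^k = (0.48654)^1.38 = 0.37002
t = t_rated * (I_rated/I)^k = 18.83 * 0.37002 = 6.967 hr

6.967 hr


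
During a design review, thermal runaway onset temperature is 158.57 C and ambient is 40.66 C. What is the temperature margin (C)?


margin = T_onset - T_ambient = 158.57 - 40.66 = 117.91 C

117.91 C


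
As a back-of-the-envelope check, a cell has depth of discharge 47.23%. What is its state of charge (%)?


SOC = 100 - DOD = 100 - 47.23 = 52.77%

52.77%


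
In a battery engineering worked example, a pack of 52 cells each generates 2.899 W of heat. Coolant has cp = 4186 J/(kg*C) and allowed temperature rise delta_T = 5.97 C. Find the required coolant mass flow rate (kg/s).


Step 1: Total heat Q = 52 * 2.899 W = 150.75 W
Step 2: denom = cp * dT = 4186 * 5.97 = 24990
Step 3: m_dot = 150.75 / 24990 = 0.006032 kg/s

0.006032 kg/s


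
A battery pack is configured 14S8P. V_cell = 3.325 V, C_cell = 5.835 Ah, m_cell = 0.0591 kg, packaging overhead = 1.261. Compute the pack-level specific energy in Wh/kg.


Step 1: V_pack = 14 * 3.325 = 46.55 V
Step 2: C_pack = 8 * 5.835 = 46.68 Ah
Step 3: E_pack = V_pack * C_pack = 46.55 * 46.68 = 2173 Wh
Step 4: m_pack = 14 * 8 * 0.0591 * 1.261 = 8.3468 kg
Step 5: ED = E_pack / m_pack = 2173 / 8.3468 = 260.3 Wh/kg

260.3 Wh/kg


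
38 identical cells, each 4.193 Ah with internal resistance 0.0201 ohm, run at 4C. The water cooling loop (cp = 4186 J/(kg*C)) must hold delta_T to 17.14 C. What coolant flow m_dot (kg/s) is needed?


Step 1: I = 4 * 4.193 = 16.772 A
Step 2: Q_cell = I^2 * R = 16.772^2 * 0.0201 = 5.6541 W
Step 3: Q_total = 38 * 5.6541 = 214.86 W
Step 4: m_dot = Q_total / (cp * dT) = 214.86 / (4186 * 17.14) = 0.002995 kg/s

0.002995 kg/s


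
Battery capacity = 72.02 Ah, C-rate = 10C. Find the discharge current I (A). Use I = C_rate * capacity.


I = C_rate * capacity = 10 * 72.02 = 720.2 A

720.2 A


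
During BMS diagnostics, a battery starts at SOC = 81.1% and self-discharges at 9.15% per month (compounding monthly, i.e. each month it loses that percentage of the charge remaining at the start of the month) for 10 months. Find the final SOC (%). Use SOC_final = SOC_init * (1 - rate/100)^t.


Monthly retention factor = 1 - 9.15/100 = 0.9085
Over 10 months: factor^10 = 0.38304
SOC_final = 81.1 * 0.38304 = 31.06%

31.06%


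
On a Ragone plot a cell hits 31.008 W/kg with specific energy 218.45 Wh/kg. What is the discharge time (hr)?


t = E / P = 218.45 / 31.008 = 7.045 hr

7.045 hr


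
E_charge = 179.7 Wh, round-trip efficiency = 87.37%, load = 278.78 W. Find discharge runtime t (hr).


Step 1: E_discharge = eta/100 * E_charge = 87.37/100 * 179.7 = 157 Wh
Step 2: t = E_discharge / P = 157 / 278.78 = 0.5632 hr

0.5632 hr


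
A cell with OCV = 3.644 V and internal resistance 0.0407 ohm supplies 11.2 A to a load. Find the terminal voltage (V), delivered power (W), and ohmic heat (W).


Step 1: V_terminal = OCV - I*R = 3.644 - 11.2 * 0.0407 = 3.1882 V
Step 2: P_out = V_terminal * I = 3.1882 * 11.2 = 35.71 W
Step 3: Q = I^2 * R = 11.2^2 * 0.0407 = 5.105 W

V=3.1882 V, P=35.71 W, Q=5.105 W


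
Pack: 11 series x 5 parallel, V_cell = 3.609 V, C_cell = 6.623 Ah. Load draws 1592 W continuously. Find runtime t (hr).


Step 1: E_pack = Ns * V_cell * Np * C_cell = 11 * 3.609 * 5 * 6.623 = 1314.6 Wh
Step 2: t = E_pack / P = 1314.6 / 1592 = 0.8258 hr

0.8258 hr


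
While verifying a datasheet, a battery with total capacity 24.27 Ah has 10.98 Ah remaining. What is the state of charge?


SOC% = 10.98 / 24.27 * 100 = 45.24%

45.24%


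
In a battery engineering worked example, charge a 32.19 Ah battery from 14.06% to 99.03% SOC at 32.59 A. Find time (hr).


Step 1: dSOC = 99.03% - 14.06% = 84.97%
Step 2: delta_Ah = 32.19 * 84.97 / 100 = 27.352 Ah
Step 3: t = 27.352 / 32.59 = 0.8393 hr

0.8393 hr


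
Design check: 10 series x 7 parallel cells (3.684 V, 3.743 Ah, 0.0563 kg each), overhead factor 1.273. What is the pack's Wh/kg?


Step 1: V_pack = 10 * 3.684 = 36.84 V
Step 2: C_pack = 7 * 3.743 = 26.201 Ah
Step 3: E_pack = V_pack * C_pack = 36.84 * 26.201 = 965.24 Wh
Step 4: m_pack = 10 * 7 * 0.0563 * 1.273 = 5.0169 kg
Step 5: ED = E_pack / m_pack = 965.24 / 5.0169 = 192.4 Wh/kg

192.4 Wh/kg


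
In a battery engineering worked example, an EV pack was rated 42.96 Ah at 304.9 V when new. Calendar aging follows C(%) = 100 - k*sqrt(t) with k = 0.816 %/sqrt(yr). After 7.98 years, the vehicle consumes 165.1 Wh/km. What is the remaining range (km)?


Step 1: capacity retention = 100 - 0.816 * sqrt(7.98) = 100 - 0.816 * 2.8249 = 97.695%
Step 2: C_now = 42.96 * 97.695/100 = 41.97 Ah
Step 3: E_pack = V * C_now = 304.9 * 41.97 = 12797 Wh
Step 4: range = E_pack / consumption = 12797 / 165.1 = 77.51 km

77.51 km


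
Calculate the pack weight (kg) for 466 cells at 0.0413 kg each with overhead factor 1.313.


Cell mass sum = 466 * 0.0413 = 19.246 kg
With overhead 1.313: m_pack = 19.246 * 1.313 = 25.27 kg

25.27 kg


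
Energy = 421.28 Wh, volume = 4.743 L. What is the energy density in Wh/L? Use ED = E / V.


ED = E / V = 421.28 / 4.743 = 88.82 Wh/L

88.82 Wh/L


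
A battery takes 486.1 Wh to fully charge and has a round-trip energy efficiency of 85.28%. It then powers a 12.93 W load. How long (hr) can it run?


Step 1: E_discharge = eta/100 * E_charge = 85.28/100 * 486.1 = 414.55 Wh
Step 2: t = E_discharge / P = 414.55 / 12.93 = 32.06 hr

32.06 hr


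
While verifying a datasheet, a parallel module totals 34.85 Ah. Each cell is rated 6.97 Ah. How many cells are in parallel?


n = C_total / C_cell = 34.85 / 6.97 = 5

5


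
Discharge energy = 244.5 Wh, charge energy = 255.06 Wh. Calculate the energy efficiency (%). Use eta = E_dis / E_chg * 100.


Round-trip efficiency = 244.5/255.06 * 100% = 95.86%

95.86%


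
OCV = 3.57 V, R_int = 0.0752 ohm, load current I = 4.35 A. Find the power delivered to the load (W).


Step 1: V_terminal = OCV - I*R = 3.57 - 4.35 * 0.0752 = 3.2429 V
Step 2: P_out = V_terminal * I = 3.2429 * 4.35 = 14.11 W

14.11 W


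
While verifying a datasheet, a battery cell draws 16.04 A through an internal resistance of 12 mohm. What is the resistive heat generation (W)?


Convert: R = 12 mohm = 0.012 ohm
Q = I^2 * R = 16.04^2 * 0.012 = 3.087 W

3.087 W


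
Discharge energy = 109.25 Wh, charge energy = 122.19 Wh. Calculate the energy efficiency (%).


eta_e = E_dis / E_chg * 100 = 109.25 / 122.19 * 100 = 89.41%

89.41%


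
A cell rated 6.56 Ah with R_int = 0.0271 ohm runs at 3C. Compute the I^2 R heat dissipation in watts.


Step 1: I = C_rate * capacity = 3 * 6.56 = 19.68 A
Step 2: Q = I^2 * R = 19.68^2 * 0.0271 = 387.3 * 0.0271 = 10.50 W

10.50 W


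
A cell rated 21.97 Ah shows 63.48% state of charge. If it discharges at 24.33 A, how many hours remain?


Step 1: remaining = SOC/100 * C_total = 63.48/100 * 21.97 = 13.947 Ah
Step 2: t = remaining / I = 13.947 / 24.33 = 0.5732 hr

0.5732 hr


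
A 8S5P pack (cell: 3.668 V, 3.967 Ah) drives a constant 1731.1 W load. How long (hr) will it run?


Step 1: E_pack = Ns * V_cell * Np * C_cell = 8 * 3.668 * 5 * 3.967 = 582.04 Wh
Step 2: t = E_pack / P = 582.04 / 1731.1 = 0.3362 hr

0.3362 hr


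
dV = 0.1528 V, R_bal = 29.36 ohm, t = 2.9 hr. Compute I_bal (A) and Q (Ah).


I_bal = dV / R = 0.1528 / 29.36 = 0.0052044 A
Q = I_bal * t = 0.0052044 * 2.9 = 0.01509 Ah

I=0.0052044 A, Q=0.01509 Ah


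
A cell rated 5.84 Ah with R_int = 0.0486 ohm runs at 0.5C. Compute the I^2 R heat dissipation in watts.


Step 1: I = C_rate * capacity = 0.5 * 5.84 = 2.92 A
Step 2: Q = I^2 * R = 2.92^2 * 0.0486 = 8.5264 * 0.0486 = 0.4144 W

0.4144 W


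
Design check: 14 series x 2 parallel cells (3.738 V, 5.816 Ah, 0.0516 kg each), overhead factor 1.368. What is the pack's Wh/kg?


Step 1: V_pack = 14 * 3.738 = 52.332 V
Step 2: C_pack = 2 * 5.816 = 11.632 Ah
Step 3: E_pack = V_pack * C_pack = 52.332 * 11.632 = 608.73 Wh
Step 4: m_pack = 14 * 2 * 0.0516 * 1.368 = 1.9765 kg
Step 5: ED = E_pack / m_pack = 608.73 / 1.9765 = 308.0 Wh/kg

308.0 Wh/kg


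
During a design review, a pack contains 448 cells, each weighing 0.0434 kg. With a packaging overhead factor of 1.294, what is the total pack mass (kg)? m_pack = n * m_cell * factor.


m_pack = n * m_cell * overhead = 448 * 0.0434 * 1.294 = 25.16 kg

25.16 kg


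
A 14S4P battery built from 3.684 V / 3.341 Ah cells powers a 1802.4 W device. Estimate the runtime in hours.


Step 1: E_pack = Ns * V_cell * Np * C_cell = 14 * 3.684 * 4 * 3.341 = 689.26 Wh
Step 2: t = E_pack / P = 689.26 / 1802.4 = 0.3824 hr

0.3824 hr


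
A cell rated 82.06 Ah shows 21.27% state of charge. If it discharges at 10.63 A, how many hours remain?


Step 1: remaining = SOC/100 * C_total = 21.27/100 * 82.06 = 17.454 Ah
Step 2: t = remaining / I = 17.454 / 10.63 = 1.642 hr

1.642 hr


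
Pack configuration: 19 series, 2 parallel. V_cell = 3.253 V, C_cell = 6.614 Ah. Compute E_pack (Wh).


E = Ns * Vcell * Np * Ccell = 19 * 3.253 * 2 * 6.614 = 817.6 Wh

817.6 Wh


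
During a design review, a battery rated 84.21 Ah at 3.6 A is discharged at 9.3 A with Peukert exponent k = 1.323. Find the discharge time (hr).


Step 1: t_rated = C / I_rated = 84.21 / 3.6 = 23.392 hr
Step 2: ratio = 3.6 / 9.3 = 0.3871
Step 3: ratio^k = 0.3871^1.323 = 0.2849
Step 4: t = t_rated * ratio^k = 23.392 * 0.2849 = 6.664 hr

6.664 hr


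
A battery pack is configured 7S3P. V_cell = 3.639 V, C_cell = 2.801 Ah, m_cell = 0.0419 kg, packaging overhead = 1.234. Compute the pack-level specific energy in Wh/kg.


Step 1: V_pack = 7 * 3.639 = 25.473 V
Step 2: C_pack = 3 * 2.801 = 8.403 Ah
Step 3: E_pack = V_pack * C_pack = 25.473 * 8.403 = 214.05 Wh
Step 4: m_pack = 7 * 3 * 0.0419 * 1.234 = 1.0858 kg
Step 5: ED = E_pack / m_pack = 214.05 / 1.0858 = 197.1 Wh/kg

197.1 Wh/kg


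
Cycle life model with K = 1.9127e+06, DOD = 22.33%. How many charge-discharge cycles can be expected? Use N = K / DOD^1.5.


Step 1: DOD^1.5 = 22.33^1.5 = 105.52
Step 2: N = 1.9127e+06 / 105.52 = 18130 cycles

18130 cycles


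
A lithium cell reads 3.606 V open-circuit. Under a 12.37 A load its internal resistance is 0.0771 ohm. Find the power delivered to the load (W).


Step 1: V_terminal = OCV - I*R = 3.606 - 12.37 * 0.0771 = 2.6523 V
Step 2: P_out = V_terminal * I = 2.6523 * 12.37 = 32.81 W

32.81 W


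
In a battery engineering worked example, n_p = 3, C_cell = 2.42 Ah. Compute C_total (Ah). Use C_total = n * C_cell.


C_total = 3 * 2.42 = 7.26 Ah

7.26 Ah


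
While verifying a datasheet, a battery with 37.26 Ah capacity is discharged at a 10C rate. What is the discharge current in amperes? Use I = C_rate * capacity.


I = C_rate * capacity = 10 * 37.26 = 372.6 A

372.6 A


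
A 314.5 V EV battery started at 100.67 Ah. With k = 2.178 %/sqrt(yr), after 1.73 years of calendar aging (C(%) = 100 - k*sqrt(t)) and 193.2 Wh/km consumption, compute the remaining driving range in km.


Step 1: capacity retention = 100 - 2.178 * sqrt(1.73) = 100 - 2.178 * 1.3153 = 97.135%
Step 2: C_now = 100.67 * 97.135/100 = 97.786 Ah
Step 3: E_pack = V * C_now = 314.5 * 97.786 = 30754 Wh
Step 4: range = E_pack / consumption = 30754 / 193.2 = 159.2 km

159.2 km


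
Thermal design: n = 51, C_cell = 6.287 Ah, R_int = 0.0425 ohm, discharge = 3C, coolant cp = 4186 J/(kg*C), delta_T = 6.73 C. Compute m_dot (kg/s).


Step 1: I = 3 * 6.287 = 18.861 A
Step 2: Q_cell = I^2 * R = 18.861^2 * 0.0425 = 15.119 W
Step 3: Q_total = 51 * 15.119 = 771.07 W
Step 4: m_dot = Q_total / (cp * dT) = 771.07 / (4186 * 6.73) = 0.02737 kg/s

0.02737 kg/s


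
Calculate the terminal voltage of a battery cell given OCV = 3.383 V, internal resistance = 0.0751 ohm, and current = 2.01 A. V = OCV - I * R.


V = OCV - I*R = 3.383 - 2.01 * 0.0751 = 3.232 V

3.232 V


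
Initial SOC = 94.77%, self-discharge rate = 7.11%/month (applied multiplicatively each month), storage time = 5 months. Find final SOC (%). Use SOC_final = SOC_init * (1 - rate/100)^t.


Monthly retention factor = 1 - 7.11/100 = 0.9289
Over 5 months: factor^5 = 0.69158
SOC_final = 94.77 * 0.69158 = 65.54%

65.54%


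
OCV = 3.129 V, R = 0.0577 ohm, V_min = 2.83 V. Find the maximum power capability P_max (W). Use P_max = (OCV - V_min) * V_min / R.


dV = OCV - V_min = 0.299 V (so I_max = dV / R)
P_max = dV * V_min / R = 0.299 * 2.83 / 0.0577 = 14.66 W

14.66 W


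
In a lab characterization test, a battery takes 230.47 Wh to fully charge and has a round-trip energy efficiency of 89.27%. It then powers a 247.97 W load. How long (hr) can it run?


Step 1: E_discharge = eta/100 * E_charge = 89.27/100 * 230.47 = 205.74 Wh
Step 2: t = E_discharge / P = 205.74 / 247.97 = 0.8297 hr

0.8297 hr


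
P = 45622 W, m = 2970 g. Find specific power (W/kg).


Convert: m = 2970 g = 2.97 kg
SP = P / m = 45622 / 2.97 = 15360 W/kg

15360 W/kg


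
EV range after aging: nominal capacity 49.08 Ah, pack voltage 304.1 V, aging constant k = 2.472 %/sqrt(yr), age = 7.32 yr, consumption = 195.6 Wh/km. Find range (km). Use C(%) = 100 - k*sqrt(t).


Step 1: capacity retention = 100 - 2.472 * sqrt(7.32) = 100 - 2.472 * 2.7055 = 93.312%
Step 2: C_now = 49.08 * 93.312/100 = 45.798 Ah
Step 3: E_pack = V * C_now = 304.1 * 45.798 = 13927 Wh
Step 4: range = E_pack / consumption = 13927 / 195.6 = 71.20 km

71.20 km


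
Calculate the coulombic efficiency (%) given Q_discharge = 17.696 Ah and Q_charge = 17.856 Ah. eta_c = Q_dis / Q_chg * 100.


eta_c = Q_dis / Q_chg * 100 = 17.696 / 17.856 * 100 = 99.10%

99.10%


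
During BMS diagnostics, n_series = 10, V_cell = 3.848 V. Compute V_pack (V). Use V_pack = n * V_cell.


With 10 cells in series at 3.848 V each, V_pack = 38.48 V

38.48 V


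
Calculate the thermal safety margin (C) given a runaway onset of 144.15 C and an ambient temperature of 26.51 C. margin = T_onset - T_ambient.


margin = T_onset - T_ambient = 144.15 - 26.51 = 117.64 C

117.64 C


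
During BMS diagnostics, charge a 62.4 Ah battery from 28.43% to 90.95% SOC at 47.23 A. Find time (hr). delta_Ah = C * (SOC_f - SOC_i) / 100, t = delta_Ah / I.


Step 1: dSOC = 90.95% - 28.43% = 62.52%
Step 2: delta_Ah = 62.4 * 62.52 / 100 = 39.012 Ah
Step 3: t = 39.012 / 47.23 = 0.8260 hr

0.8260 hr


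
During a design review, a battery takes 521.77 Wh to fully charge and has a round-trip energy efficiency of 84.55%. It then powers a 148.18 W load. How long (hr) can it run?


Step 1: E_discharge = eta/100 * E_charge = 84.55/100 * 521.77 = 441.16 Wh
Step 2: t = E_discharge / P = 441.16 / 148.18 = 2.977 hr

2.977 hr


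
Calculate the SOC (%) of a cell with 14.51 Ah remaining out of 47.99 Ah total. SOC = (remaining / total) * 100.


SOC% = 14.51 / 47.99 * 100 = 30.24%

30.24%


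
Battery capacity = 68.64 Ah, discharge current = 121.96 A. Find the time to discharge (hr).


t = capacity / current = 68.64 / 121.96 = 0.5628 hr

0.5628 hr


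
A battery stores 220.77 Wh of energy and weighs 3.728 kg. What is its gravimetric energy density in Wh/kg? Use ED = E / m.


Specific energy = 220.77 Wh / 3.728 kg = 59.22 Wh/kg

59.22 Wh/kg


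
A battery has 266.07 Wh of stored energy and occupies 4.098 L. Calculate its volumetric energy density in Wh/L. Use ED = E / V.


Volumetric ED = 266.07 Wh / 4.098 L = 64.93 Wh/L

64.93 Wh/L


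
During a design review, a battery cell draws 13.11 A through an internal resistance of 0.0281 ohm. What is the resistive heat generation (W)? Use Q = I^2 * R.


I^2 = 171.87
Q = 171.87 * 0.0281 = 4.830 W

4.830 W


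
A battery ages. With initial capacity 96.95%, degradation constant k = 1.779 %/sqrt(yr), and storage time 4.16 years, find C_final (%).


sqrt(t) = sqrt(4.16) = 2.0396
C_final = 96.95 - 1.779 * 2.0396 = 93.32%

93.32%


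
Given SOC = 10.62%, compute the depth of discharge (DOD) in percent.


Complement of SOC: DOD = 100% - 10.62% = 89.38%

89.38%


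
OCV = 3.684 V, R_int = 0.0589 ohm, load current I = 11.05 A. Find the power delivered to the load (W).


Step 1: V_terminal = OCV - I*R = 3.684 - 11.05 * 0.0589 = 3.0332 V
Step 2: P_out = V_terminal * I = 3.0332 * 11.05 = 33.52 W

33.52 W


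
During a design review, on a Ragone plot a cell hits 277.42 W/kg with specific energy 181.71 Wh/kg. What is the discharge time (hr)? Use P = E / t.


t = E / P = 181.71 / 277.42 = 0.6550 hr

0.6550 hr


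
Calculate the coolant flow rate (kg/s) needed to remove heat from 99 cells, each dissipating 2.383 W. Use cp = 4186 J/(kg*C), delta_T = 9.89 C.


Step 1: Total heat Q = 99 * 2.383 W = 235.92 W
Step 2: denom = cp * dT = 4186 * 9.89 = 41400
Step 3: m_dot = 235.92 / 41400 = 0.005699 kg/s

0.005699 kg/s


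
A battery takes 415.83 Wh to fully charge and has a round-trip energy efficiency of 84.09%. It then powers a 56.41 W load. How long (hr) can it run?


Step 1: E_discharge = eta/100 * E_charge = 84.09/100 * 415.83 = 349.67 Wh
Step 2: t = E_discharge / P = 349.67 / 56.41 = 6.199 hr

6.199 hr


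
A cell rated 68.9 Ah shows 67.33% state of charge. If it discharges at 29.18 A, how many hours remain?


Step 1: remaining = SOC/100 * C_total = 67.33/100 * 68.9 = 46.39 Ah
Step 2: t = remaining / I = 46.39 / 29.18 = 1.590 hr

1.590 hr


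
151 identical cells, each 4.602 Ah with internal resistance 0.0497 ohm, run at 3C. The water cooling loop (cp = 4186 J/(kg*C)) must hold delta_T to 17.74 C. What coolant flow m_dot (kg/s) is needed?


Step 1: I = 3 * 4.602 = 13.806 A
Step 2: Q_cell = I^2 * R = 13.806^2 * 0.0497 = 9.4731 W
Step 3: Q_total = 151 * 9.4731 = 1430.4 W
Step 4: m_dot = Q_total / (cp * dT) = 1430.4 / (4186 * 17.74) = 0.01926 kg/s

0.01926 kg/s


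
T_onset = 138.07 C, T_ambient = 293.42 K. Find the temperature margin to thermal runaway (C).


Convert: T_ambient = 293.42 K = 20.27 C
margin = 138.07 - 20.27 = 117.8 C

117.8 C


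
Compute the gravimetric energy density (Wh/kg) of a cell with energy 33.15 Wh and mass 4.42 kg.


ED = E / m = 33.15 / 4.42 = 7.500 Wh/kg

7.500 Wh/kg


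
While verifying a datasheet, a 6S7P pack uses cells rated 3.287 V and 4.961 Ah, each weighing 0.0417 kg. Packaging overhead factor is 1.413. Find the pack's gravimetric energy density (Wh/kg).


Step 1: V_pack = 6 * 3.287 = 19.722 V
Step 2: C_pack = 7 * 4.961 = 34.727 Ah
Step 3: E_pack = V_pack * C_pack = 19.722 * 34.727 = 684.89 Wh
Step 4: m_pack = 6 * 7 * 0.0417 * 1.413 = 2.4747 kg
Step 5: ED = E_pack / m_pack = 684.89 / 2.4747 = 276.8 Wh/kg

276.8 Wh/kg


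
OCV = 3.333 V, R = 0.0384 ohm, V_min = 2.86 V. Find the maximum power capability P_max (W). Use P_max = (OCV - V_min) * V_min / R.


P_max = (OCV - V_min) * V_min / R = (3.333 - 2.86) * 2.86 / 0.0384 = 0.473 * 2.86 / 0.0384 = 35.23 W

35.23 W


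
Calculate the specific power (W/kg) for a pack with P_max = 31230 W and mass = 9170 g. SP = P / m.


Convert: m = 9170 g = 9.17 kg
Specific power = 31230 W / 9.17 kg = 3406 W/kg

3406 W/kg


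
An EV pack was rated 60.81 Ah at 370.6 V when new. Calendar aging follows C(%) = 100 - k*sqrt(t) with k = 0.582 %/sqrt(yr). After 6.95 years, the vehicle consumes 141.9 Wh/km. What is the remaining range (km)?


Step 1: capacity retention = 100 - 0.582 * sqrt(6.95) = 100 - 0.582 * 2.6363 = 98.466%
Step 2: C_now = 60.81 * 98.466/100 = 59.877 Ah
Step 3: E_pack = V * C_now = 370.6 * 59.877 = 22190 Wh
Step 4: range = E_pack / consumption = 22190 / 141.9 = 156.4 km

156.4 km


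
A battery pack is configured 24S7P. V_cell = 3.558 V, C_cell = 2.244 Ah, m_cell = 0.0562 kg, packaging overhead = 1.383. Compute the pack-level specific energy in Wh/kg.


Step 1: V_pack = 24 * 3.558 = 85.392 V
Step 2: C_pack = 7 * 2.244 = 15.708 Ah
Step 3: E_pack = V_pack * C_pack = 85.392 * 15.708 = 1341.3 Wh
Step 4: m_pack = 24 * 7 * 0.0562 * 1.383 = 13.058 kg
Step 5: ED = E_pack / m_pack = 1341.3 / 13.058 = 102.7 Wh/kg

102.7 Wh/kg


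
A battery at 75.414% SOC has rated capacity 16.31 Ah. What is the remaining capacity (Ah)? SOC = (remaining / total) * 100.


remaining = SOC / 100 * total = 75.414 / 100 * 16.31 = 12.30 Ah

12.30 Ah


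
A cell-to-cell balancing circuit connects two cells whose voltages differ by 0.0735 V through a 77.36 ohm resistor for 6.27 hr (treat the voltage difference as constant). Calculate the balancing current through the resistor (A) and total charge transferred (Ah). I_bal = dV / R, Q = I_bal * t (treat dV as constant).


I_bal = dV / R = 0.0735 / 77.36 = 9.5010e-04 A
Q = I_bal * t = 9.5010e-04 * 6.27 = 0.005957 Ah

I=9.5010e-04 A, Q=0.005957 Ah


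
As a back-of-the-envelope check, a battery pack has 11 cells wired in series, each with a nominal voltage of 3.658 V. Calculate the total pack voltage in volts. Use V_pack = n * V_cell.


Series voltages add: 11 * 3.658 V = 40.238 V

40.238 V


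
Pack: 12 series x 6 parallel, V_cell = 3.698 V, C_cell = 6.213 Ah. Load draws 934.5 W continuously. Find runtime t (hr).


Step 1: E_pack = Ns * V_cell * Np * C_cell = 12 * 3.698 * 6 * 6.213 = 1654.2 Wh
Step 2: t = E_pack / P = 1654.2 / 934.5 = 1.770 hr

1.770 hr


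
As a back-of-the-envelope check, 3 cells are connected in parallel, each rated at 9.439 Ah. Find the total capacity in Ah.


C_total = 3 * 9.439 = 28.317 Ah

28.317 Ah


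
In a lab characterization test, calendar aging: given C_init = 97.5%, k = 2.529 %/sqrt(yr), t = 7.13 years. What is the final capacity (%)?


Step 1: sqrt(7.13 yr) = 2.6702
Step 2: drop = 2.529 * 2.6702 = 6.7529
Step 3: C_final = 97.5 - 6.7529 = 90.75%

90.75%


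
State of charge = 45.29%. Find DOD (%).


DOD = 100 - SOC = 100 - 45.29 = 54.71%

54.71%


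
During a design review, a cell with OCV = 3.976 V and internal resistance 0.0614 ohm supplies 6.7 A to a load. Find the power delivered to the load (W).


Step 1: V_terminal = OCV - I*R = 3.976 - 6.7 * 0.0614 = 3.5646 V
Step 2: P_out = V_terminal * I = 3.5646 * 6.7 = 23.88 W

23.88 W


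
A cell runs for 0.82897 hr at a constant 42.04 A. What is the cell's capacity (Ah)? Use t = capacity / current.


C = I * t = 42.04 * 0.82897 = 34.85 Ah

34.85 Ah


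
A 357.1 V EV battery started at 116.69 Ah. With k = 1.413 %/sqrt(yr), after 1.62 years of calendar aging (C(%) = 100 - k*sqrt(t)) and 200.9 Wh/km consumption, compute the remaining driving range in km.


Step 1: capacity retention = 100 - 1.413 * sqrt(1.62) = 100 - 1.413 * 1.2728 = 98.202%
Step 2: C_now = 116.69 * 98.202/100 = 114.59 Ah
Step 3: E_pack = V * C_now = 357.1 * 114.59 = 40920 Wh
Step 4: range = E_pack / consumption = 40920 / 200.9 = 203.7 km

203.7 km


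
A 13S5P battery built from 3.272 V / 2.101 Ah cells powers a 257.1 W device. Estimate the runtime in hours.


Step 1: E_pack = Ns * V_cell * Np * C_cell = 13 * 3.272 * 5 * 2.101 = 446.84 Wh
Step 2: t = E_pack / P = 446.84 / 257.1 = 1.738 hr

1.738 hr


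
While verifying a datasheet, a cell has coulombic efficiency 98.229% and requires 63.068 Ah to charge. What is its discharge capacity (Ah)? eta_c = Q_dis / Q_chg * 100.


Q_dis = eta/100 * Q_chg = 98.229/100 * 63.068 = 61.95 Ah

61.95 Ah


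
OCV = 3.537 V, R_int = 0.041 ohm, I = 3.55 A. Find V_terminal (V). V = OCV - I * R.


IR drop = 3.55 * 0.041 = 0.14555 V
V = 3.537 - 0.14555 = 3.391 V

3.391 V


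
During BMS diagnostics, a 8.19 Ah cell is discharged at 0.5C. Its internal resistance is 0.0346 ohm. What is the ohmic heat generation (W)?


Step 1: I = C_rate * capacity = 0.5 * 8.19 = 4.095 A
Step 2: Q = I^2 * R = 4.095^2 * 0.0346 = 16.769 * 0.0346 = 0.5802 W

0.5802 W


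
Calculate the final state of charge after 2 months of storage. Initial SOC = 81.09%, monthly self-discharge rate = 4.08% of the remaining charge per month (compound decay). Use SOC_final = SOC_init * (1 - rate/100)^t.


Monthly retention factor = 1 - 4.08/100 = 0.9592
Over 2 months: factor^2 = 0.92006
SOC_final = 81.09 * 0.92006 = 74.61%

74.61%


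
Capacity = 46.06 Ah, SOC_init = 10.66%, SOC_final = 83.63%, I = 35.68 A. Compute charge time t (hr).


Step 1: dSOC = 83.63% - 10.66% = 72.97%
Step 2: delta_Ah = 46.06 * 72.97 / 100 = 33.61 Ah
Step 3: t = 33.61 / 35.68 = 0.9420 hr

0.9420 hr


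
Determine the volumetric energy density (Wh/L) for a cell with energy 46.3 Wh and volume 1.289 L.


ED = E / V = 46.3 / 1.289 = 35.92 Wh/L

35.92 Wh/L


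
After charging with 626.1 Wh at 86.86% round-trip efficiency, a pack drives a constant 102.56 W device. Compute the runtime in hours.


Step 1: E_discharge = eta/100 * E_charge = 86.86/100 * 626.1 = 543.83 Wh
Step 2: t = E_discharge / P = 543.83 / 102.56 = 5.303 hr

5.303 hr


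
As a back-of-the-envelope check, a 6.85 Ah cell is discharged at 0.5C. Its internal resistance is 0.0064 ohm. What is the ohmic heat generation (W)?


Step 1: I = C_rate * capacity = 0.5 * 6.85 = 3.425 A
Step 2: Q = I^2 * R = 3.425^2 * 0.0064 = 11.731 * 0.0064 = 0.07508 W

0.07508 W


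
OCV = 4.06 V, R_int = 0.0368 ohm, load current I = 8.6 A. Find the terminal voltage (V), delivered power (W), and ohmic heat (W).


Step 1: V_terminal = OCV - I*R = 4.06 - 8.6 * 0.0368 = 3.7435 V
Step 2: P_out = V_terminal * I = 3.7435 * 8.6 = 32.19 W
Step 3: Q = I^2 * R = 8.6^2 * 0.0368 = 2.722 W

V=3.7435 V, P=32.19 W, Q=2.722 W


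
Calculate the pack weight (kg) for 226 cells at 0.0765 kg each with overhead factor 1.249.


Cell mass sum = 226 * 0.0765 = 17.289 kg
With overhead 1.249: m_pack = 17.289 * 1.249 = 21.59 kg

21.59 kg


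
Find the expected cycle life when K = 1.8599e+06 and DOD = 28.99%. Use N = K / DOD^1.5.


DOD^1.5 = 156.09
N = K / DOD^1.5 = 1.8599e+06 / 156.09 = 11920

11920 cycles


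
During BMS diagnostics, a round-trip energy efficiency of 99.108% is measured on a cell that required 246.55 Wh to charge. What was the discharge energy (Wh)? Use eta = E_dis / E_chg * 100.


E_dis = eta/100 * E_chg = 99.108/100 * 246.55 = 244.4 Wh

244.4 Wh


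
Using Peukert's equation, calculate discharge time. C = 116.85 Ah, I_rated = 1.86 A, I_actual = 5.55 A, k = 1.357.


Step 1: t_rated = C / I_rated = 116.85 / 1.86 = 62.823 hr
Step 2: ratio = 1.86 / 5.55 = 0.33514
Step 3: ratio^k = 0.33514^1.357 = 0.22685
Step 4: t = t_rated * ratio^k = 62.823 * 0.22685 = 14.25 hr

14.25 hr


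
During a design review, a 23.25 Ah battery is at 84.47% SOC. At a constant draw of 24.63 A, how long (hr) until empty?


Step 1: remaining = SOC/100 * C_total = 84.47/100 * 23.25 = 19.639 Ah
Step 2: t = remaining / I = 19.639 / 24.63 = 0.7974 hr

0.7974 hr


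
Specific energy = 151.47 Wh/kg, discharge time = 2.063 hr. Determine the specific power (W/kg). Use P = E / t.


P_specific = E / t = 151.47 / 2.063 = 73.42 W/kg

73.42 W/kg


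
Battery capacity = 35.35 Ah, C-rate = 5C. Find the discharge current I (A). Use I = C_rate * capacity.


At 5C: I = 5 * 35.35 Ah = 176.75 A

176.75 A


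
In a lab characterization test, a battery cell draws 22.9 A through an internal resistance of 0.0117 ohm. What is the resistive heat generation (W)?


Q = I^2 * R = 22.9^2 * 0.0117 = 6.136 W

6.136 W


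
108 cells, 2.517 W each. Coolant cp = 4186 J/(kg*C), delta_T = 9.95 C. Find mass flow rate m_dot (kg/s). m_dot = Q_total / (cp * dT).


Step 1: Total heat Q = 108 * 2.517 W = 271.84 W
Step 2: denom = cp * dT = 4186 * 9.95 = 41651
Step 3: m_dot = 271.84 / 41651 = 0.006527 kg/s

0.006527 kg/s


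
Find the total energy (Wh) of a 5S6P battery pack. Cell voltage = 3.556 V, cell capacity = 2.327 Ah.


V_pack = 5 * 3.556 = 17.78 V
C_pack = 6 * 2.327 = 13.962 Ah
E = V_pack * C_pack = 17.78 * 13.962 = 248.2 Wh

248.2 Wh


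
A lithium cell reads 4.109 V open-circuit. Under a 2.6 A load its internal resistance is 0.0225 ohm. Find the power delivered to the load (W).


Step 1: V_terminal = OCV - I*R = 4.109 - 2.6 * 0.0225 = 4.0505 V
Step 2: P_out = V_terminal * I = 4.0505 * 2.6 = 10.53 W

10.53 W


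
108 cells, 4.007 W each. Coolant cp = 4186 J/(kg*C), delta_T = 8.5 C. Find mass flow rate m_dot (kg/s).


Q_total = 108 * 4.007 = 432.76 W
m_dot = Q_total / (cp * dT) = 432.76 / (4186 * 8.5) = 0.01216 kg/s

0.01216 kg/s


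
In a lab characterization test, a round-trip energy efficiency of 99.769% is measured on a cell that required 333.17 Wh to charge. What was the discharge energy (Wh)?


E_dis = eta/100 * E_chg = 99.769/100 * 333.17 = 332.4 Wh

332.4 Wh


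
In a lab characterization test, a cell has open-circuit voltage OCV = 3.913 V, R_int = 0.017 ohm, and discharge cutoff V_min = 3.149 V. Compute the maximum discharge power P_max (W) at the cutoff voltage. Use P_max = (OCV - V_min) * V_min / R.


dV = OCV - V_min = 0.764 V (so I_max = dV / R)
P_max = dV * V_min / R = 0.764 * 3.149 / 0.017 = 141.5 W

141.5 W


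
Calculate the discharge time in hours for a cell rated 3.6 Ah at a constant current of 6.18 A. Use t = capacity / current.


t = capacity / current = 3.6 / 6.18 = 0.5825 hr

0.5825 hr


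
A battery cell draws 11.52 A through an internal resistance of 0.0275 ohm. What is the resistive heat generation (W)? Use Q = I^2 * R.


Q = I^2 * R = 11.52^2 * 0.0275 = 3.650 W

3.650 W


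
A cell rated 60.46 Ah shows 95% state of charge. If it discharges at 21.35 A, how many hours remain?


Step 1: remaining = SOC/100 * C_total = 95/100 * 60.46 = 57.437 Ah
Step 2: t = remaining / I = 57.437 / 21.35 = 2.690 hr

2.690 hr


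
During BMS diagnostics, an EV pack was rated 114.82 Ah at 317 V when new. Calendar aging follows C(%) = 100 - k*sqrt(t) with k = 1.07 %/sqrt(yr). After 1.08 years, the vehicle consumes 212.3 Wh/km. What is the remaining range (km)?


Step 1: capacity retention = 100 - 1.07 * sqrt(1.08) = 100 - 1.07 * 1.0392 = 98.888%
Step 2: C_now = 114.82 * 98.888/100 = 113.54 Ah
Step 3: E_pack = V * C_now = 317 * 113.54 = 35992 Wh
Step 4: range = E_pack / consumption = 35992 / 212.3 = 169.5 km

169.5 km


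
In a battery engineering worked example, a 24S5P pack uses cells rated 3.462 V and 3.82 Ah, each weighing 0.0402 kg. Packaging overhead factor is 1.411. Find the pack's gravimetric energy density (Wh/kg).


Step 1: V_pack = 24 * 3.462 = 83.088 V
Step 2: C_pack = 5 * 3.82 = 19.1 Ah
Step 3: E_pack = V_pack * C_pack = 83.088 * 19.1 = 1587 Wh
Step 4: m_pack = 24 * 5 * 0.0402 * 1.411 = 6.8067 kg
Step 5: ED = E_pack / m_pack = 1587 / 6.8067 = 233.2 Wh/kg

233.2 Wh/kg


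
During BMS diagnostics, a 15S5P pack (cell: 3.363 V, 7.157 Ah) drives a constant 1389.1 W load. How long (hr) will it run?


Step 1: E_pack = Ns * V_cell * Np * C_cell = 15 * 3.363 * 5 * 7.157 = 1805.2 Wh
Step 2: t = E_pack / P = 1805.2 / 1389.1 = 1.300 hr

1.300 hr


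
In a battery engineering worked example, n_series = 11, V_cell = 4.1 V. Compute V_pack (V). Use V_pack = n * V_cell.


Series voltages add: 11 * 4.1 V = 45.1 V

45.1 V


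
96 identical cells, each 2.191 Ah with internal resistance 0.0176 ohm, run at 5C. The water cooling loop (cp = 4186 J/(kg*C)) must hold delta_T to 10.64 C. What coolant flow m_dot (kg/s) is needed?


Step 1: I = 5 * 2.191 = 10.955 A
Step 2: Q_cell = I^2 * R = 10.955^2 * 0.0176 = 2.1122 W
Step 3: Q_total = 96 * 2.1122 = 202.77 W
Step 4: m_dot = Q_total / (cp * dT) = 202.77 / (4186 * 10.64) = 0.004553 kg/s

0.004553 kg/s


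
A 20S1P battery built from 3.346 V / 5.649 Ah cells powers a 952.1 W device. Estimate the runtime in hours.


Step 1: E_pack = Ns * V_cell * Np * C_cell = 20 * 3.346 * 1 * 5.649 = 378.03 Wh
Step 2: t = E_pack / P = 378.03 / 952.1 = 0.3970 hr

0.3970 hr


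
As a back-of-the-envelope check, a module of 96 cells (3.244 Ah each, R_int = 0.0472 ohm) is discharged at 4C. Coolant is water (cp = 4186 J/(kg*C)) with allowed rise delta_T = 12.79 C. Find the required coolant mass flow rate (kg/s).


Step 1: I = 4 * 3.244 = 12.976 A
Step 2: Q_cell = I^2 * R = 12.976^2 * 0.0472 = 7.9474 W
Step 3: Q_total = 96 * 7.9474 = 762.95 W
Step 4: m_dot = Q_total / (cp * dT) = 762.95 / (4186 * 12.79) = 0.01425 kg/s

0.01425 kg/s


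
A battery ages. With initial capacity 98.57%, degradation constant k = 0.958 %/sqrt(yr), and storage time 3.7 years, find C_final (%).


sqrt(t) = sqrt(3.7) = 1.9235
C_final = 98.57 - 0.958 * 1.9235 = 96.73%

96.73%


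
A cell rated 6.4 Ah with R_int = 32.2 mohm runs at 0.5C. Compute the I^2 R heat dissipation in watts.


Convert: R = 32.2 mohm = 0.0322 ohm
Step 1: I = C_rate * capacity = 0.5 * 6.4 = 3.2 A
Step 2: Q = I^2 * R = 3.2^2 * 0.0322 = 10.24 * 0.0322 = 0.3297 W

0.3297 W


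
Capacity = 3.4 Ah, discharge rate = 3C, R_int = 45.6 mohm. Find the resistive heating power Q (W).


Convert: R = 45.6 mohm = 0.0456 ohm
Step 1: I = C_rate * capacity = 3 * 3.4 = 10.2 A
Step 2: Q = I^2 * R = 10.2^2 * 0.0456 = 104.04 * 0.0456 = 4.744 W

4.744 W


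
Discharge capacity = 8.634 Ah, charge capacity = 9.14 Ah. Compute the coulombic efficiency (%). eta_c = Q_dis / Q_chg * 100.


Coulombic efficiency = 8.634/9.14 * 100% = 94.46%

94.46%


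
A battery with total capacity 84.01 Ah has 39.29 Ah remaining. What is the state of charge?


SOC = (remaining / total) * 100 = (39.29 / 84.01) * 100 = 46.77%

46.77%


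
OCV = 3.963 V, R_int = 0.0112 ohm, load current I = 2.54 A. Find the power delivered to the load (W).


Step 1: V_terminal = OCV - I*R = 3.963 - 2.54 * 0.0112 = 3.9346 V
Step 2: P_out = V_terminal * I = 3.9346 * 2.54 = 9.994 W

9.994 W


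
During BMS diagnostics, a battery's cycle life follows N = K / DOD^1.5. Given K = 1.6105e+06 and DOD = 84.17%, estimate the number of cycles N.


DOD^1.5 = 772.21
N = K / DOD^1.5 = 1.6105e+06 / 772.21 = 2086

2086 cycles


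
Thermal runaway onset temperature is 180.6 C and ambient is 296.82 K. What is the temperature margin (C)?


Convert: T_ambient = 296.82 K = 23.67 C
margin = 180.6 - 23.67 = 156.93 C

156.93 C


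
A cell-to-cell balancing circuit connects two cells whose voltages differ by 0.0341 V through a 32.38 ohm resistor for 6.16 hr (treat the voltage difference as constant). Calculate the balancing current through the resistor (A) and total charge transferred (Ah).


First, Ohm's law: I_bal = 0.0341 V / 32.38 ohm = 0.0010531 A
Then Q = I * t = 0.0010531 A * 6.16 hr = 0.006487 Ah

I=0.0010531 A, Q=0.006487 Ah


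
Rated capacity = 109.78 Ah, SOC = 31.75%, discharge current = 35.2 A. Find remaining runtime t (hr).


Step 1: remaining = SOC/100 * C_total = 31.75/100 * 109.78 = 34.855 Ah
Step 2: t = remaining / I = 34.855 / 35.2 = 0.9902 hr

0.9902 hr


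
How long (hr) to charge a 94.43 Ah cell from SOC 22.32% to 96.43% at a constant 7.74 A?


delta_Ah = 94.43 * (96.43 - 22.32) / 100 = 69.982 Ah
t = delta_Ah / I = 69.982 / 7.74 = 9.042 hr

9.042 hr


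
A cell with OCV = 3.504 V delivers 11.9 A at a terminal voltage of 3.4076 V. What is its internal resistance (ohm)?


R = (OCV - V) / I = (3.504 - 3.4076) / 11.9 = 0.008101 ohm

0.008101 ohm


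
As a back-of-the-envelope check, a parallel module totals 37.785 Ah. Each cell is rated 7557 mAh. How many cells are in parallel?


Convert: C_cell = 7557 mAh = 7.557 Ah
n = C_total / C_cell = 37.785 / 7.557 = 5

5


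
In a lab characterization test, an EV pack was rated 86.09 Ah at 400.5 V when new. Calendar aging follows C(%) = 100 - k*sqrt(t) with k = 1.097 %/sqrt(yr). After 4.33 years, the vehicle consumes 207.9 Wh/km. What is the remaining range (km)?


Step 1: capacity retention = 100 - 1.097 * sqrt(4.33) = 100 - 1.097 * 2.0809 = 97.717%
Step 2: C_now = 86.09 * 97.717/100 = 84.125 Ah
Step 3: E_pack = V * C_now = 400.5 * 84.125 = 33692 Wh
Step 4: range = E_pack / consumption = 33692 / 207.9 = 162.1 km

162.1 km


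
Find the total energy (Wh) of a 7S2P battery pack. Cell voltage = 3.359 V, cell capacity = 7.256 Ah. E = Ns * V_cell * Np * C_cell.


V_pack = 7 * 3.359 = 23.513 V
C_pack = 2 * 7.256 = 14.512 Ah
E = V_pack * C_pack = 23.513 * 14.512 = 341.2 Wh

341.2 Wh


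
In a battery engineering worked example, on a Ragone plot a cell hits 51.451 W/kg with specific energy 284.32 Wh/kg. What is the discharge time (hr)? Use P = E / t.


t = E / P = 284.32 / 51.451 = 5.526 hr

5.526 hr


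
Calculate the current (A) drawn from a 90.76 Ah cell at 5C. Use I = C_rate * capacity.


At 5C: I = 5 * 90.76 Ah = 453.8 A

453.8 A


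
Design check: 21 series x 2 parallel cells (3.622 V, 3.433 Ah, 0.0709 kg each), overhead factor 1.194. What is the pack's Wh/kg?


Step 1: V_pack = 21 * 3.622 = 76.062 V
Step 2: C_pack = 2 * 3.433 = 6.866 Ah
Step 3: E_pack = V_pack * C_pack = 76.062 * 6.866 = 522.24 Wh
Step 4: m_pack = 21 * 2 * 0.0709 * 1.194 = 3.5555 kg
Step 5: ED = E_pack / m_pack = 522.24 / 3.5555 = 146.9 Wh/kg

146.9 Wh/kg


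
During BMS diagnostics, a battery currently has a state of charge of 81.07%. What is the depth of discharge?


DOD = 100 - SOC = 100 - 81.07 = 18.93%

18.93%


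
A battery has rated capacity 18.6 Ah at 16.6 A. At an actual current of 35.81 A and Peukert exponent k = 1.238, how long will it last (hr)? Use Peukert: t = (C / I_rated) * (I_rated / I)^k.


Step 1: t_rated = C / I_rated = 18.6 / 16.6 = 1.1205 hr
Step 2: ratio = 16.6 / 35.81 = 0.46356
Step 3: ratio^k = 0.46356^1.238 = 0.38605
Step 4: t = t_rated * ratio^k = 1.1205 * 0.38605 = 0.4326 hr

0.4326 hr


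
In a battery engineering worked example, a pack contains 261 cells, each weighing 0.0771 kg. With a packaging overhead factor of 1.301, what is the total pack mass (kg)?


Cell mass sum = 261 * 0.0771 = 20.123 kg
With overhead 1.301: m_pack = 20.123 * 1.301 = 26.18 kg

26.18 kg


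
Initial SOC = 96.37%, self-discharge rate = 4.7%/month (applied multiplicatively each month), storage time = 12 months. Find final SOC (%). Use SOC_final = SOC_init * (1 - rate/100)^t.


Monthly retention factor = 1 - 4.7/100 = 0.953
Over 12 months: factor^12 = 0.5612
SOC_final = 96.37 * 0.5612 = 54.08%

54.08%


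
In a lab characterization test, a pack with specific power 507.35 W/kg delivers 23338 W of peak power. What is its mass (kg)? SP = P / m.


m = P / SP = 23338 / 507.35 = 46.00 kg

46.00 kg


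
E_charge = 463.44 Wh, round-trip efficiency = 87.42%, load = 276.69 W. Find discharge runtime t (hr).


Step 1: E_discharge = eta/100 * E_charge = 87.42/100 * 463.44 = 405.14 Wh
Step 2: t = E_discharge / P = 405.14 / 276.69 = 1.464 hr

1.464 hr


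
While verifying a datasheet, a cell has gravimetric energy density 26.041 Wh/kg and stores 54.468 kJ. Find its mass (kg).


Convert: E = 54.468 kJ = 15.13 Wh
m = E / ED = 15.13 / 26.041 = 0.5810 kg

0.5810 kg
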